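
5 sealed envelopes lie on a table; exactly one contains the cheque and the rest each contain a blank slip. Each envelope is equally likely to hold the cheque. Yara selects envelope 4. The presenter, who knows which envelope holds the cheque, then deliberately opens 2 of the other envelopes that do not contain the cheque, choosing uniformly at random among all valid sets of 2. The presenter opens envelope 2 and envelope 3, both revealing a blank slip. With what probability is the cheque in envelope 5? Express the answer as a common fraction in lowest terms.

2/5

Apply Bayes' rule, conditioning on where the cheque actually is.
If it is in either of envelopes 1 and 5 (prior 1/5 each): the presenter has 3 equally likely choices, so probability 1/3; weight (1/5)·(1/3) = 1/15 each.
If it is in either of envelopes 2 and 3 (prior 1/5 each): that envelope was opened and seen not to hold the prize — ruled out; weight (1/5)·0 = 0 each.
If it is in envelope 4 (prior 1/5): the presenter has 6 equally likely choices, so probability 1/6; weight (1/5)·(1/6) = 1/30.
The weights sum to 1/6.
So P(the cheque in envelope 5 | the presenter opened envelope 2 and envelope 3) = (1/15) / (1/6) = 2/5.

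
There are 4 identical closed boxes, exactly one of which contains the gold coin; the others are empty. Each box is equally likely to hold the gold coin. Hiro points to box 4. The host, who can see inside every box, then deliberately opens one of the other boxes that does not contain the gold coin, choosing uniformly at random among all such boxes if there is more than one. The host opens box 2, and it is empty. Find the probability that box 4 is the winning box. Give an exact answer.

Consider each possible location of the gold coin in turn.
If it is in either of boxes 1 and 3 (prior 1/4 each): the host has 2 equally likely choices, so probability 1/2; weight (1/4)·(1/2) = 1/8 each.
If it is in box 2 (prior 1/4): the host opened box 2, so this case is ruled out; weight (1/4)·0 = 0.
If it is in box 4 (prior 1/4): the host has 3 equally likely choices, so probability 1/3; weight (1/4)·(1/3) = 1/12.
The weights sum to 1/3.
So P(the gold coin in box 4 | the host opened box 2) = (1/12) / (1/3) = 1/4.

1/4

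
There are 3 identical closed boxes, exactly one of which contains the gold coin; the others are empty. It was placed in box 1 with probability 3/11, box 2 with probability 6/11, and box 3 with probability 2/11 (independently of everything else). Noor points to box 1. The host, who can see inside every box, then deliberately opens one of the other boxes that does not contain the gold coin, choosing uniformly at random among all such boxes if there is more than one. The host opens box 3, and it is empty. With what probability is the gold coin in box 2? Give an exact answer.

Condition on the true location of the gold coin.
If it is in box 1 (prior 3/11): the host has 2 equally likely choices, so probability 1/2; weight (3/11)·(1/2) = 3/22.
If it is in box 2 (prior 6/11): the host has no choice, probability 1; weight (6/11)·1 = 6/11.
If it is in box 3 (prior 2/11): the host opened box 3, so this case is ruled out; weight (2/11)·0 = 0.
The weights sum to 15/22.
So P(the gold coin in box 2 | the host opened box 3) = (6/11) / (15/22) = 4/5.

4/5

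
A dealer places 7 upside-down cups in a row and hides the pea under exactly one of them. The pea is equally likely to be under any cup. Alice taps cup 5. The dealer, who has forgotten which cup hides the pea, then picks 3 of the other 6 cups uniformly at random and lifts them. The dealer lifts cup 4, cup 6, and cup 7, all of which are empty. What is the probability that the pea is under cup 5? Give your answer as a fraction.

1/4

Consider each possible location of the pea in turn.
If it is under any of cups 1, 2, 3, and 5 (prior 1/7 each): the dealer picks exactly this set with probability 1/20 regardless, and none is the prize; weight (1/7)·(1/20) = 1/140 each.
If it is under any of cups 4, 6, and 7 (prior 1/7 each): that cup was opened and seen not to hold the prize — ruled out; weight (1/7)·0 = 0 each.
The weights sum to 1/35.
So P(the pea under cup 5 | the dealer opened cup 4, cup 6, and cup 7) = (1/140) / (1/35) = 1/4.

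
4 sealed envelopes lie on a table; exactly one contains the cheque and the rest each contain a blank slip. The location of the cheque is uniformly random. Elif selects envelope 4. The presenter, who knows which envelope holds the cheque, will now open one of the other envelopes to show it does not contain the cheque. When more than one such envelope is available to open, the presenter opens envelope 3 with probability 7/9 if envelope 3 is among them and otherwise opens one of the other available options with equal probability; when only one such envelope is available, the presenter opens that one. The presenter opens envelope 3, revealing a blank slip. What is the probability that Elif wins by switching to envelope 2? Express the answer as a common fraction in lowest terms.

1/3

Condition on the true location of the cheque.
If it is in any of envelopes 1, 2, and 4 (prior 1/4 each): envelope 3 is available, opened with probability 7/9; weight (1/4)·(7/9) = 7/36 each.
If it is in envelope 3 (prior 1/4): the presenter opened envelope 3, so this case is ruled out; weight (1/4)·0 = 0.
The weights sum to 7/12.
So P(the cheque in envelope 2 | the presenter opened envelope 3) = (7/36) / (7/12) = 1/3.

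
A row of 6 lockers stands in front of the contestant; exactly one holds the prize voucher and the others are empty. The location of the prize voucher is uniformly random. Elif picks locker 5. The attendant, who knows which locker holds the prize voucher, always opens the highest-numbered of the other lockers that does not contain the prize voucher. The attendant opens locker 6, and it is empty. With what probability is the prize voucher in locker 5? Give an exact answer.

1/5

Apply Bayes' rule, conditioning on where the prize voucher actually is.
If it is in any of lockers 1, 2, 3, 4, and 5 (prior 1/6 each): locker 6 is the highest-numbered option available, probability 1; weight (1/6)·1 = 1/6 each.
If it is in locker 6 (prior 1/6): the attendant opened locker 6, so this case is ruled out; weight (1/6)·0 = 0.
The weights sum to 5/6.
So P(the prize voucher in locker 5 | the attendant opened locker 6) = (1/6) / (5/6) = 1/5.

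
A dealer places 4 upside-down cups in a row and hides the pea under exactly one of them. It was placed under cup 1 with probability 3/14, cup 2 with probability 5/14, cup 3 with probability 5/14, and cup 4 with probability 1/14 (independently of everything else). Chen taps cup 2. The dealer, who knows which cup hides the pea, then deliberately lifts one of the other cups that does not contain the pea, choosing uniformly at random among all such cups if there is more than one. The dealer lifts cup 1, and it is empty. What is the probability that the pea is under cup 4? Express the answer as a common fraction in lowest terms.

3/28

Apply Bayes' rule, conditioning on where the pea actually is.
If it is under cup 1 (prior 3/14): the dealer opened cup 1, so this case is ruled out; weight (3/14)·0 = 0.
If it is under cup 2 (prior 5/14): the dealer has 3 equally likely choices, so probability 1/3; weight (5/14)·(1/3) = 5/42.
If it is under cup 3 (prior 5/14): the dealer has 2 equally likely choices, so probability 1/2; weight (5/14)·(1/2) = 5/28.
If it is under cup 4 (prior 1/14): the dealer has 2 equally likely choices, so probability 1/2; weight (1/14)·(1/2) = 1/28.
The weights sum to 1/3.
So P(the pea under cup 4 | the dealer opened cup 1) = (1/28) / (1/3) = 3/28.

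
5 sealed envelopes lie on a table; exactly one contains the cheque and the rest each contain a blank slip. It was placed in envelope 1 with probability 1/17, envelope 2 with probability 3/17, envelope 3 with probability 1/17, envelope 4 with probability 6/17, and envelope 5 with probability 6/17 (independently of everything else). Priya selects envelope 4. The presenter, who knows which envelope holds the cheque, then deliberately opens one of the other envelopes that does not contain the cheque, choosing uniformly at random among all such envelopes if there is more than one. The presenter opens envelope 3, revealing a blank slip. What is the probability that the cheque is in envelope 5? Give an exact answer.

12/29

Consider each possible location of the cheque in turn.
If it is in envelope 1 (prior 1/17): the presenter has 3 equally likely choices, so probability 1/3; weight (1/17)·(1/3) = 1/51.
If it is in envelope 2 (prior 3/17): the presenter has 3 equally likely choices, so probability 1/3; weight (3/17)·(1/3) = 1/17.
If it is in envelope 3 (prior 1/17): the presenter opened envelope 3, so this case is ruled out; weight (1/17)·0 = 0.
If it is in envelope 4 (prior 6/17): the presenter has 4 equally likely choices, so probability 1/4; weight (6/17)·(1/4) = 3/34.
If it is in envelope 5 (prior 6/17): the presenter has 3 equally likely choices, so probability 1/3; weight (6/17)·(1/3) = 2/17.
The weights sum to 29/102.
So P(the cheque in envelope 5 | the presenter opened envelope 3) = (2/17) / (29/102) = 12/29.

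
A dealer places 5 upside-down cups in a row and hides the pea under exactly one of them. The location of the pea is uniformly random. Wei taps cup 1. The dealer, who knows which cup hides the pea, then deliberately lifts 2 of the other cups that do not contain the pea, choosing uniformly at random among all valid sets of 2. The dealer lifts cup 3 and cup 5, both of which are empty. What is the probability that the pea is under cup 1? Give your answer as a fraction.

1/5

Apply Bayes' rule, conditioning on where the pea actually is.
If it is under cup 1 (prior 1/5): the dealer has 6 equally likely choices, so probability 1/6; weight (1/5)·(1/6) = 1/30.
If it is under either of cups 2 and 4 (prior 1/5 each): the dealer has 3 equally likely choices, so probability 1/3; weight (1/5)·(1/3) = 1/15 each.
If it is under either of cups 3 and 5 (prior 1/5 each): that cup was opened and seen not to hold the prize — ruled out; weight (1/5)·0 = 0 each.
The weights sum to 1/6.
So P(the pea under cup 1 | the dealer opened cup 3 and cup 5) = (1/30) / (1/6) = 1/5.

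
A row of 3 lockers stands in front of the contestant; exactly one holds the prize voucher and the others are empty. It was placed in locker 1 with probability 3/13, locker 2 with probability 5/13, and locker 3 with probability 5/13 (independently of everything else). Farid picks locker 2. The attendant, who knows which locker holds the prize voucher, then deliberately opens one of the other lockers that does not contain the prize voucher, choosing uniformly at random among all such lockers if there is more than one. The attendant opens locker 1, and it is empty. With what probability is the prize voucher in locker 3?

Condition on the true location of the prize voucher.
If it is in locker 1 (prior 3/13): the attendant opened locker 1, so this case is ruled out; weight (3/13)·0 = 0.
If it is in locker 2 (prior 5/13): the attendant has 2 equally likely choices, so probability 1/2; weight (5/13)·(1/2) = 5/26.
If it is in locker 3 (prior 5/13): the attendant has no choice, probability 1; weight (5/13)·1 = 5/13.
The weights sum to 15/26.
So P(the prize voucher in locker 3 | the attendant opened locker 1) = (5/13) / (15/26) = 2/3.

2/3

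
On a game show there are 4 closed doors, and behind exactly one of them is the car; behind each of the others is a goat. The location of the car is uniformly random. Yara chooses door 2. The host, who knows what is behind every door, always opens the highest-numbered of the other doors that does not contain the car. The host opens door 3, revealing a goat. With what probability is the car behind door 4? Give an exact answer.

1

Condition on the true location of the car.
If it is behind either of doors 1 and 2 (prior 1/4 each): the host would have opened door 4 instead, probability 0; weight (1/4)·0 = 0 each.
If it is behind door 3 (prior 1/4): the host opened door 3, so this case is ruled out; weight (1/4)·0 = 0.
If it is behind door 4 (prior 1/4): door 3 is the highest-numbered option available, probability 1; weight (1/4)·1 = 1/4.
The weights sum to 1/4.
So P(the car behind door 4 | the host opened door 3) = (1/4) / (1/4) = 1.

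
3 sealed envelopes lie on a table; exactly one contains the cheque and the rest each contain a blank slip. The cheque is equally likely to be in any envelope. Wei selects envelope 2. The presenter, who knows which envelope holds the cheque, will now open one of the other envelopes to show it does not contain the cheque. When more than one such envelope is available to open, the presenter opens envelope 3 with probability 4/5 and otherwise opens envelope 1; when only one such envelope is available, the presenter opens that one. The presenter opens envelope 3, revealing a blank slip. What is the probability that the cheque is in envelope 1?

Apply Bayes' rule, conditioning on where the cheque actually is.
If it is in envelope 1 (prior 1/3): only envelope 3 is available, probability 1; weight (1/3)·1 = 1/3.
If it is in envelope 2 (prior 1/3): envelope 3 is available, opened with probability 4/5; weight (1/3)·(4/5) = 4/15.
If it is in envelope 3 (prior 1/3): the presenter opened envelope 3, so this case is ruled out; weight (1/3)·0 = 0.
The weights sum to 3/5.
So P(the cheque in envelope 1 | the presenter opened envelope 3) = (1/3) / (3/5) = 5/9.

5/9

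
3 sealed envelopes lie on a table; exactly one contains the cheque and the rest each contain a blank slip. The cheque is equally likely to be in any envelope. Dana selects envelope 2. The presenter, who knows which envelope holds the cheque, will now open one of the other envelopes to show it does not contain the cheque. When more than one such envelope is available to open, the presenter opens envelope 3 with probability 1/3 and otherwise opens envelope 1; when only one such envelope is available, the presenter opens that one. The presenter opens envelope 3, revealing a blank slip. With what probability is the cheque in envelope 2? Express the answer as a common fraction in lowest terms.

Consider each possible location of the cheque in turn.
If it is in envelope 1 (prior 1/3): only envelope 3 is available, probability 1; weight (1/3)·1 = 1/3.
If it is in envelope 2 (prior 1/3): envelope 3 is available, opened with probability 1/3; weight (1/3)·(1/3) = 1/9.
If it is in envelope 3 (prior 1/3): the presenter opened envelope 3, so this case is ruled out; weight (1/3)·0 = 0.
The weights sum to 4/9.
So P(the cheque in envelope 2 | the presenter opened envelope 3) = (1/9) / (4/9) = 1/4.

1/4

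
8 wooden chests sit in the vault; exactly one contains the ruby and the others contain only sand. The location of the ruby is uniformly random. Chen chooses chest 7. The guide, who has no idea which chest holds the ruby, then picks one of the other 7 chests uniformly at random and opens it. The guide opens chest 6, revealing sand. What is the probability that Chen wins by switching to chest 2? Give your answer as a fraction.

Consider each possible location of the ruby in turn.
If it is in any of chests 1, 2, 3, 4, 5, 7, and 8 (prior 1/8 each): the guide picks chest 6 with probability 1/7 regardless, and it is not the prize; weight (1/8)·(1/7) = 1/56 each.
If it is in chest 6 (prior 1/8): the guide opened chest 6, so this case is ruled out; weight (1/8)·0 = 0.
The weights sum to 1/8.
So P(the ruby in chest 2 | the guide opened chest 6) = (1/56) / (1/8) = 1/7.

1/7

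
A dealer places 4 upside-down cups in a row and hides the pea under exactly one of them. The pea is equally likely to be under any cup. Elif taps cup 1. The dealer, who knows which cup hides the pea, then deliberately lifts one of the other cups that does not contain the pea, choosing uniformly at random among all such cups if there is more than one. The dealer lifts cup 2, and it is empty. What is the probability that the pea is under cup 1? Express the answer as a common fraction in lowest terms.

Condition on the true location of the pea.
If it is under cup 1 (prior 1/4): the dealer has 3 equally likely choices, so probability 1/3; weight (1/4)·(1/3) = 1/12.
If it is under cup 2 (prior 1/4): the dealer opened cup 2, so this case is ruled out; weight (1/4)·0 = 0.
If it is under either of cups 3 and 4 (prior 1/4 each): the dealer has 2 equally likely choices, so probability 1/2; weight (1/4)·(1/2) = 1/8 each.
The weights sum to 1/3.
So P(the pea under cup 1 | the dealer opened cup 2) = (1/12) / (1/3) = 1/4.

1/4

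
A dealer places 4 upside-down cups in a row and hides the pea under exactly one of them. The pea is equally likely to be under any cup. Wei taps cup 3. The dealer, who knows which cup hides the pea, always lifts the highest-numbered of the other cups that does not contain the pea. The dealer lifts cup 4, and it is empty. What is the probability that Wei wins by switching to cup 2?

1/3

Consider each possible location of the pea in turn.
If it is under any of cups 1, 2, and 3 (prior 1/4 each): cup 4 is the highest-numbered option available, probability 1; weight (1/4)·1 = 1/4 each.
If it is under cup 4 (prior 1/4): the dealer opened cup 4, so this case is ruled out; weight (1/4)·0 = 0.
The weights sum to 3/4.
So P(the pea under cup 2 | the dealer opened cup 4) = (1/4) / (3/4) = 1/3.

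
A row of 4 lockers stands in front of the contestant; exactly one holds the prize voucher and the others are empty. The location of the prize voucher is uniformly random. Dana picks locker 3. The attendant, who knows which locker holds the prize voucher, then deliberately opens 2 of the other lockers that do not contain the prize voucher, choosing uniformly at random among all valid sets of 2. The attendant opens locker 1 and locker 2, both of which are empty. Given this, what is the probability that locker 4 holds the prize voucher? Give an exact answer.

Consider each possible location of the prize voucher in turn.
If it is in either of lockers 1 and 2 (prior 1/4 each): that locker was opened and seen not to hold the prize — ruled out; weight (1/4)·0 = 0 each.
If it is in locker 3 (prior 1/4): the attendant has 3 equally likely choices, so probability 1/3; weight (1/4)·(1/3) = 1/12.
If it is in locker 4 (prior 1/4): the attendant has no choice, probability 1; weight (1/4)·1 = 1/4.
The weights sum to 1/3.
So P(the prize voucher in locker 4 | the attendant opened locker 1 and locker 2) = (1/4) / (1/3) = 3/4.

3/4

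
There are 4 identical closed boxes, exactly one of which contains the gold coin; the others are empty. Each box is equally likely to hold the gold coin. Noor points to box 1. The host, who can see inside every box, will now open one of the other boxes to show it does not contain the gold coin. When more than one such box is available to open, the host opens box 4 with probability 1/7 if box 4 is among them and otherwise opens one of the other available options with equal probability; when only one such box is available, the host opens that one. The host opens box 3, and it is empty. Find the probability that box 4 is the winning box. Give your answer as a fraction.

7/25

Consider each possible location of the gold coin in turn.
If it is in box 1 (prior 1/4): box 4 is available but not opened; box 3 gets probability (1 − 1/7)/2 = 3/7; weight (1/4)·(3/7) = 3/28.
If it is in box 2 (prior 1/4): box 4 is available but not opened, probability 6/7; weight (1/4)·(6/7) = 3/14.
If it is in box 3 (prior 1/4): the host opened box 3, so this case is ruled out; weight (1/4)·0 = 0.
If it is in box 4 (prior 1/4): box 4 holds the prize so is unavailable; the host chooses uniformly among the 2 others, probability 1/2; weight (1/4)·(1/2) = 1/8.
The weights sum to 25/56.
So P(the gold coin in box 4 | the host opened box 3) = (1/8) / (25/56) = 7/25.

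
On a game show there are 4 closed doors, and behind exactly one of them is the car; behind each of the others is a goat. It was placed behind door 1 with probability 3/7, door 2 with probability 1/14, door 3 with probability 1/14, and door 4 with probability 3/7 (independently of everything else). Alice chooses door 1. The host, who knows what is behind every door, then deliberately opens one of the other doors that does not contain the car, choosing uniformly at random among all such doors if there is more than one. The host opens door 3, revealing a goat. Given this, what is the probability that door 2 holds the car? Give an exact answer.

Consider each possible location of the car in turn.
If it is behind door 1 (prior 3/7): the host has 3 equally likely choices, so probability 1/3; weight (3/7)·(1/3) = 1/7.
If it is behind door 2 (prior 1/14): the host has 2 equally likely choices, so probability 1/2; weight (1/14)·(1/2) = 1/28.
If it is behind door 3 (prior 1/14): the host opened door 3, so this case is ruled out; weight (1/14)·0 = 0.
If it is behind door 4 (prior 3/7): the host has 2 equally likely choices, so probability 1/2; weight (3/7)·(1/2) = 3/14.
The weights sum to 11/28.
So P(the car behind door 2 | the host opened door 3) = (1/28) / (11/28) = 1/11.

1/11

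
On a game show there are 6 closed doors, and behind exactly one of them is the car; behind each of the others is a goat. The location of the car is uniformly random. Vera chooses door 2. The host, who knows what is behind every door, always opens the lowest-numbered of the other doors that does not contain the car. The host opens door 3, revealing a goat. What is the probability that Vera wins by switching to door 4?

0

Condition on the true location of the car.
If it is behind door 1 (prior 1/6): door 3 is the lowest-numbered option available, probability 1; weight (1/6)·1 = 1/6.
If it is behind any of doors 2, 4, 5, and 6 (prior 1/6 each): the host would have opened door 1 instead, probability 0; weight (1/6)·0 = 0 each.
If it is behind door 3 (prior 1/6): the host opened door 3, so this case is ruled out; weight (1/6)·0 = 0.
The weights sum to 1/6.
So P(the car behind door 4 | the host opened door 3) = 0 / (1/6) = 0.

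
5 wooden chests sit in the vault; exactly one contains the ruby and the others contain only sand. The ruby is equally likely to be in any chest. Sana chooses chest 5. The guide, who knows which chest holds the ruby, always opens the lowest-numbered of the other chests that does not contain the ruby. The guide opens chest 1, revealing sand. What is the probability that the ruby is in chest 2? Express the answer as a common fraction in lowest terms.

Condition on the true location of the ruby.
If it is in chest 1 (prior 1/5): the guide opened chest 1, so this case is ruled out; weight (1/5)·0 = 0.
If it is in any of chests 2, 3, 4, and 5 (prior 1/5 each): chest 1 is the lowest-numbered option available, probability 1; weight (1/5)·1 = 1/5 each.
The weights sum to 4/5.
So P(the ruby in chest 2 | the guide opened chest 1) = (1/5) / (4/5) = 1/4.

1/4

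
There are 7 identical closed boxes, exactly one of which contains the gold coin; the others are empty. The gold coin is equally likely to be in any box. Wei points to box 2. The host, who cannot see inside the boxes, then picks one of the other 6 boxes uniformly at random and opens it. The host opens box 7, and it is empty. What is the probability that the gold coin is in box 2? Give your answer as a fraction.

1/6

Consider each possible location of the gold coin in turn.
If it is in any of boxes 1, 2, 3, 4, 5, and 6 (prior 1/7 each): the host picks box 7 with probability 1/6 regardless, and it is not the prize; weight (1/7)·(1/6) = 1/42 each.
If it is in box 7 (prior 1/7): the host opened box 7, so this case is ruled out; weight (1/7)·0 = 0.
The weights sum to 1/7.
So P(the gold coin in box 2 | the host opened box 7) = (1/42) / (1/7) = 1/6.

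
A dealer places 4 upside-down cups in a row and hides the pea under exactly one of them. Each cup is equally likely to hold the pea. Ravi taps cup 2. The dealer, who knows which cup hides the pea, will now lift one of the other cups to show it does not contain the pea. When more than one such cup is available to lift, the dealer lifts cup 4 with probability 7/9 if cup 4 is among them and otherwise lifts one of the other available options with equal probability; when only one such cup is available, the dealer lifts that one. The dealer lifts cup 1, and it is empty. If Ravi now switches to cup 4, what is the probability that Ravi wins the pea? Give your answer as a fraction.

3/5

Apply Bayes' rule, conditioning on where the pea actually is.
If it is under cup 1 (prior 1/4): the dealer opened cup 1, so this case is ruled out; weight (1/4)·0 = 0.
If it is under cup 2 (prior 1/4): cup 4 is available but not opened; cup 1 gets probability (1 − 7/9)/2 = 1/9; weight (1/4)·(1/9) = 1/36.
If it is under cup 3 (prior 1/4): cup 4 is available but not opened, probability 2/9; weight (1/4)·(2/9) = 1/18.
If it is under cup 4 (prior 1/4): cup 4 holds the prize so is unavailable; the dealer chooses uniformly among the 2 others, probability 1/2; weight (1/4)·(1/2) = 1/8.
The weights sum to 5/24.
So P(the pea under cup 4 | the dealer opened cup 1) = (1/8) / (5/24) = 3/5.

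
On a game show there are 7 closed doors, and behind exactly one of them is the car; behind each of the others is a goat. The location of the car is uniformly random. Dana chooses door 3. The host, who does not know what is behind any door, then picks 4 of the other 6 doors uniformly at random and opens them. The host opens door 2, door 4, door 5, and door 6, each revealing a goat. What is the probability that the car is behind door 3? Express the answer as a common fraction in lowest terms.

1/3

Apply Bayes' rule, conditioning on where the car actually is.
If it is behind any of doors 1, 3, and 7 (prior 1/7 each): the host picks exactly this set with probability 1/15 regardless, and none is the prize; weight (1/7)·(1/15) = 1/105 each.
If it is behind any of doors 2, 4, 5, and 6 (prior 1/7 each): that door was opened and seen not to hold the prize — ruled out; weight (1/7)·0 = 0 each.
The weights sum to 1/35.
So P(the car behind door 3 | the host opened door 2, door 4, door 5, and door 6) = (1/105) / (1/35) = 1/3.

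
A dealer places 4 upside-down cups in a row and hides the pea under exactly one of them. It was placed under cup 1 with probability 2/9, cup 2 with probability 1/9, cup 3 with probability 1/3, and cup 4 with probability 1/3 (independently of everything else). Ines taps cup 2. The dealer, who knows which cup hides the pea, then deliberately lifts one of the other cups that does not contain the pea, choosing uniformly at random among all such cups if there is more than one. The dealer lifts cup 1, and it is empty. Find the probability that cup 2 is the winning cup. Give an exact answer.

1/10

Apply Bayes' rule, conditioning on where the pea actually is.
If it is under cup 1 (prior 2/9): the dealer opened cup 1, so this case is ruled out; weight (2/9)·0 = 0.
If it is under cup 2 (prior 1/9): the dealer has 3 equally likely choices, so probability 1/3; weight (1/9)·(1/3) = 1/27.
If it is under either of cups 3 and 4 (prior 1/3 each): the dealer has 2 equally likely choices, so probability 1/2; weight (1/3)·(1/2) = 1/6 each.
The weights sum to 10/27.
So P(the pea under cup 2 | the dealer opened cup 1) = (1/27) / (10/27) = 1/10.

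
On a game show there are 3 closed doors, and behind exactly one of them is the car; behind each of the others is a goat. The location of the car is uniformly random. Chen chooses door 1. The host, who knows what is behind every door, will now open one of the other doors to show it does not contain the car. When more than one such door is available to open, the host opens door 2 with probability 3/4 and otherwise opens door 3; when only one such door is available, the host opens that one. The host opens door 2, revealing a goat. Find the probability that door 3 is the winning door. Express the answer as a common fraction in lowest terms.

Apply Bayes' rule, conditioning on where the car actually is.
If it is behind door 1 (prior 1/3): door 2 is available, opened with probability 3/4; weight (1/3)·(3/4) = 1/4.
If it is behind door 2 (prior 1/3): the host opened door 2, so this case is ruled out; weight (1/3)·0 = 0.
If it is behind door 3 (prior 1/3): only door 2 is available, probability 1; weight (1/3)·1 = 1/3.
The weights sum to 7/12.
So P(the car behind door 3 | the host opened door 2) = (1/3) / (7/12) = 4/7.

4/7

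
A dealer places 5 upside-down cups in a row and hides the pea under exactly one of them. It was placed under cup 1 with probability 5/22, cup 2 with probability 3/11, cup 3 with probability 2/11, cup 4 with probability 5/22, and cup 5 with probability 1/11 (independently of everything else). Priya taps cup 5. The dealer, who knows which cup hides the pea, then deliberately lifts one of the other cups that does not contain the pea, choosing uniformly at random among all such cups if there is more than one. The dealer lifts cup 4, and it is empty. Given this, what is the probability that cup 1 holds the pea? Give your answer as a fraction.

10/33

Condition on the true location of the pea.
If it is under cup 1 (prior 5/22): the dealer has 3 equally likely choices, so probability 1/3; weight (5/22)·(1/3) = 5/66.
If it is under cup 2 (prior 3/11): the dealer has 3 equally likely choices, so probability 1/3; weight (3/11)·(1/3) = 1/11.
If it is under cup 3 (prior 2/11): the dealer has 3 equally likely choices, so probability 1/3; weight (2/11)·(1/3) = 2/33.
If it is under cup 4 (prior 5/22): the dealer opened cup 4, so this case is ruled out; weight (5/22)·0 = 0.
If it is under cup 5 (prior 1/11): the dealer has 4 equally likely choices, so probability 1/4; weight (1/11)·(1/4) = 1/44.
The weights sum to 1/4.
So P(the pea under cup 1 | the dealer opened cup 4) = (5/66) / (1/4) = 10/33.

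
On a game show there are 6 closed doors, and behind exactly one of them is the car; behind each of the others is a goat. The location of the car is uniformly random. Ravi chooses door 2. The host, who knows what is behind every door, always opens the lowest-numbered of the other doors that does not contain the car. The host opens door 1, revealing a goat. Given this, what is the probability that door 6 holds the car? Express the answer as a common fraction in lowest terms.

Consider each possible location of the car in turn.
If it is behind door 1 (prior 1/6): the host opened door 1, so this case is ruled out; weight (1/6)·0 = 0.
If it is behind any of doors 2, 3, 4, 5, and 6 (prior 1/6 each): door 1 is the lowest-numbered option available, probability 1; weight (1/6)·1 = 1/6 each.
The weights sum to 5/6.
So P(the car behind door 6 | the host opened door 1) = (1/6) / (5/6) = 1/5.

1/5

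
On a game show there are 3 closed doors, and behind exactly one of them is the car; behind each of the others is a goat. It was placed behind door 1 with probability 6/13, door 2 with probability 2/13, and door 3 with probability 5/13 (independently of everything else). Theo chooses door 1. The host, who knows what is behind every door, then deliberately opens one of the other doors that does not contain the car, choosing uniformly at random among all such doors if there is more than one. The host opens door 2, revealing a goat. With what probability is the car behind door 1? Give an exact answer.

Consider each possible location of the car in turn.
If it is behind door 1 (prior 6/13): the host has 2 equally likely choices, so probability 1/2; weight (6/13)·(1/2) = 3/13.
If it is behind door 2 (prior 2/13): the host opened door 2, so this case is ruled out; weight (2/13)·0 = 0.
If it is behind door 3 (prior 5/13): the host has no choice, probability 1; weight (5/13)·1 = 5/13.
The weights sum to 8/13.
So P(the car behind door 1 | the host opened door 2) = (3/13) / (8/13) = 3/8.

3/8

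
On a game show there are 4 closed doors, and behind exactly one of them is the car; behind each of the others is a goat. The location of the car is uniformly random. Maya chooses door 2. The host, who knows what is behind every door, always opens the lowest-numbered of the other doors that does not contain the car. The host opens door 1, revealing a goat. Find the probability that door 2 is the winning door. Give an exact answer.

1/3

Apply Bayes' rule, conditioning on where the car actually is.
If it is behind door 1 (prior 1/4): the host opened door 1, so this case is ruled out; weight (1/4)·0 = 0.
If it is behind any of doors 2, 3, and 4 (prior 1/4 each): door 1 is the lowest-numbered option available, probability 1; weight (1/4)·1 = 1/4 each.
The weights sum to 3/4.
So P(the car behind door 2 | the host opened door 1) = (1/4) / (3/4) = 1/3.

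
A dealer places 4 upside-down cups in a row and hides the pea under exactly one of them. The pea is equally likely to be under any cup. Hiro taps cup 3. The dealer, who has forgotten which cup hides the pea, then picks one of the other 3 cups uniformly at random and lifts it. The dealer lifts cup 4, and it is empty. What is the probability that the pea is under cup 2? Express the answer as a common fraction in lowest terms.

Apply Bayes' rule, conditioning on where the pea actually is.
If it is under any of cups 1, 2, and 3 (prior 1/4 each): the dealer picks cup 4 with probability 1/3 regardless, and it is not the prize; weight (1/4)·(1/3) = 1/12 each.
If it is under cup 4 (prior 1/4): the dealer opened cup 4, so this case is ruled out; weight (1/4)·0 = 0.
The weights sum to 1/4.
So P(the pea under cup 2 | the dealer opened cup 4) = (1/12) / (1/4) = 1/3.

1/3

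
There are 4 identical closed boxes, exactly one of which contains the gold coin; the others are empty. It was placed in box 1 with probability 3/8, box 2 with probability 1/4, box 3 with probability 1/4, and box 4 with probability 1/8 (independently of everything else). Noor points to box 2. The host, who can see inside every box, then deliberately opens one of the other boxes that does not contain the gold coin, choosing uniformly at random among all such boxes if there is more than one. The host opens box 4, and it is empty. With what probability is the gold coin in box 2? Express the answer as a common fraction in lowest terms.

Apply Bayes' rule, conditioning on where the gold coin actually is.
If it is in box 1 (prior 3/8): the host has 2 equally likely choices, so probability 1/2; weight (3/8)·(1/2) = 3/16.
If it is in box 2 (prior 1/4): the host has 3 equally likely choices, so probability 1/3; weight (1/4)·(1/3) = 1/12.
If it is in box 3 (prior 1/4): the host has 2 equally likely choices, so probability 1/2; weight (1/4)·(1/2) = 1/8.
If it is in box 4 (prior 1/8): the host opened box 4, so this case is ruled out; weight (1/8)·0 = 0.
The weights sum to 19/48.
So P(the gold coin in box 2 | the host opened box 4) = (1/12) / (19/48) = 4/19.

4/19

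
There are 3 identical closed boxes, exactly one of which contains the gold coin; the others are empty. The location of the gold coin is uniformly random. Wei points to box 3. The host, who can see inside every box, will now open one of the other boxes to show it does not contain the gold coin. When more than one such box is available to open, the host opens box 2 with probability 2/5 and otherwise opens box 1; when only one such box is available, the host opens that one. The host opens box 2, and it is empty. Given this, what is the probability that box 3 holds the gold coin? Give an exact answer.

Condition on the true location of the gold coin.
If it is in box 1 (prior 1/3): only box 2 is available, probability 1; weight (1/3)·1 = 1/3.
If it is in box 2 (prior 1/3): the host opened box 2, so this case is ruled out; weight (1/3)·0 = 0.
If it is in box 3 (prior 1/3): box 2 is available, opened with probability 2/5; weight (1/3)·(2/5) = 2/15.
The weights sum to 7/15.
So P(the gold coin in box 3 | the host opened box 2) = (2/15) / (7/15) = 2/7.

2/7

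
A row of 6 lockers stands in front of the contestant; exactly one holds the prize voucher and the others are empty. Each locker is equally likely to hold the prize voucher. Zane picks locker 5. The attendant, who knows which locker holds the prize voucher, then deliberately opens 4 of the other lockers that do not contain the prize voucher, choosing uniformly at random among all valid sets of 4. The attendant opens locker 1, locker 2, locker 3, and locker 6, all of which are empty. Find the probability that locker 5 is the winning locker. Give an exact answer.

1/6

Condition on the true location of the prize voucher.
If it is in any of lockers 1, 2, 3, and 6 (prior 1/6 each): that locker was opened and seen not to hold the prize — ruled out; weight (1/6)·0 = 0 each.
If it is in locker 4 (prior 1/6): the attendant has no choice, probability 1; weight (1/6)·1 = 1/6.
If it is in locker 5 (prior 1/6): the attendant has 5 equally likely choices, so probability 1/5; weight (1/6)·(1/5) = 1/30.
The weights sum to 1/5.
So P(the prize voucher in locker 5 | the attendant opened locker 1, locker 2, locker 3, and locker 6) = (1/30) / (1/5) = 1/6.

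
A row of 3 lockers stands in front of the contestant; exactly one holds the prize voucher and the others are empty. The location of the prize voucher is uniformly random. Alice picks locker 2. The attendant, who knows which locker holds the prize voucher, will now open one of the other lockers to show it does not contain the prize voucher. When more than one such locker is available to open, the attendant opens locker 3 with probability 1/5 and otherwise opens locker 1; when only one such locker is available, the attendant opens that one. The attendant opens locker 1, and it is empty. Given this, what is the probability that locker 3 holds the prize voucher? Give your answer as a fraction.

Apply Bayes' rule, conditioning on where the prize voucher actually is.
If it is in locker 1 (prior 1/3): the attendant opened locker 1, so this case is ruled out; weight (1/3)·0 = 0.
If it is in locker 2 (prior 1/3): locker 3 is available but not opened, probability 4/5; weight (1/3)·(4/5) = 4/15.
If it is in locker 3 (prior 1/3): only locker 1 is available, probability 1; weight (1/3)·1 = 1/3.
The weights sum to 3/5.
So P(the prize voucher in locker 3 | the attendant opened locker 1) = (1/3) / (3/5) = 5/9.

5/9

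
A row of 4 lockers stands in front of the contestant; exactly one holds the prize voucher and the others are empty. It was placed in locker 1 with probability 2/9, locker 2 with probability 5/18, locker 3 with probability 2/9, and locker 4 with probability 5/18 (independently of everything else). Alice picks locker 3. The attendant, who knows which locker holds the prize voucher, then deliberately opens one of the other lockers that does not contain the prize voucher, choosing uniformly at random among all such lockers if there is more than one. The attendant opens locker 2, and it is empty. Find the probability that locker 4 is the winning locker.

3/7

Apply Bayes' rule, conditioning on where the prize voucher actually is.
If it is in locker 1 (prior 2/9): the attendant has 2 equally likely choices, so probability 1/2; weight (2/9)·(1/2) = 1/9.
If it is in locker 2 (prior 5/18): the attendant opened locker 2, so this case is ruled out; weight (5/18)·0 = 0.
If it is in locker 3 (prior 2/9): the attendant has 3 equally likely choices, so probability 1/3; weight (2/9)·(1/3) = 2/27.
If it is in locker 4 (prior 5/18): the attendant has 2 equally likely choices, so probability 1/2; weight (5/18)·(1/2) = 5/36.
The weights sum to 35/108.
So P(the prize voucher in locker 4 | the attendant opened locker 2) = (5/36) / (35/108) = 3/7.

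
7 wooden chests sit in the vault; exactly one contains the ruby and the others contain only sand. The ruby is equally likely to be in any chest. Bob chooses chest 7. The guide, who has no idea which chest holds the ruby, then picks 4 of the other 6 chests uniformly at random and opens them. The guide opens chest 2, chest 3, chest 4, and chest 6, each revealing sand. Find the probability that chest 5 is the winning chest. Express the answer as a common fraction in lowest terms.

Consider each possible location of the ruby in turn.
If it is in any of chests 1, 5, and 7 (prior 1/7 each): the guide picks exactly this set with probability 1/15 regardless, and none is the prize; weight (1/7)·(1/15) = 1/105 each.
If it is in any of chests 2, 3, 4, and 6 (prior 1/7 each): that chest was opened and seen not to hold the prize — ruled out; weight (1/7)·0 = 0 each.
The weights sum to 1/35.
So P(the ruby in chest 5 | the guide opened chest 2, chest 3, chest 4, and chest 6) = (1/105) / (1/35) = 1/3.

1/3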